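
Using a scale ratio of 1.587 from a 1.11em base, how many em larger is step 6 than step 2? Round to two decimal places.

14.94em

Step 2: 1.11 × 1.587² = 2.7956em
Step 6: 1.11 × 1.587⁶ = 17.7331em
Difference: 17.7331 − 2.7956 = 14.9375em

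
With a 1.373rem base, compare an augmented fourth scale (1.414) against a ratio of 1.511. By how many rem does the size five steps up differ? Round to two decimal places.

3.05rem

Augmented fourth: 1.373 × 1.414⁵ = 7.7610rem
At 1.511: 1.373 × 1.511⁵ = 10.8142rem
Difference: 10.8142 − 7.7610 = 3.0532rem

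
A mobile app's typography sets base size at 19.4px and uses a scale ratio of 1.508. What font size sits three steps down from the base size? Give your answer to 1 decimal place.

A modular type scale is a geometric sequence: sizeₙ = base × rⁿ.
19.4 ÷ 1.508³ = 19.4 ÷ 3.42929 ≈ 5.66

5.7px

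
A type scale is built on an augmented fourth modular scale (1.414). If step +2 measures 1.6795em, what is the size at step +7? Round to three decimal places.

Moving from step +2 to step +7 is 5 steps up, so multiply by r⁵.
1.6795 × 1.414⁵ = 1.6795 × 5.65258 ≈ 9.494

9.494em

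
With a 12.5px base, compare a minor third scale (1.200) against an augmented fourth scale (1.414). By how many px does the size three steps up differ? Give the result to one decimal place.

Minor third: 12.5 × 1.200³ = 21.600px
Augmented fourth: 12.5 × 1.414³ = 35.339px
Difference: 35.339 − 21.600 = 13.739px

13.7px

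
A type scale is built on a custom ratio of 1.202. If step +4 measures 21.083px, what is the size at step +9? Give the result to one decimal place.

21.083 × 1.202⁵ = 21.083 × 2.50913 ≈ 52.900

52.9px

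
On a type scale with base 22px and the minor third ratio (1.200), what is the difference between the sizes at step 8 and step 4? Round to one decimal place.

49.0px

Step 4: 22.0 × 1.200⁴ = 45.619px
Step 8: 22.0 × 1.200⁸ = 94.596px
Difference: 94.596 − 45.619 = 48.977px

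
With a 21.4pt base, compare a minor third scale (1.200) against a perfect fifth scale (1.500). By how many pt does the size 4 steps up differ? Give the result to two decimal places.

Minor third: 21.4 × 1.200⁴ = 44.3750pt
Perfect fifth: 21.4 × 1.500⁴ = 108.3375pt
Difference: 108.3375 − 44.3750 = 63.9625pt

63.96pt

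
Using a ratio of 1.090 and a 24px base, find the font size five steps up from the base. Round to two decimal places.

24.0 × 1.090⁵ = 24.0 × 1.53862 ≈ 36.93

36.93px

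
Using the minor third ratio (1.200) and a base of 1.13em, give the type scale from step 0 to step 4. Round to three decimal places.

Step 0: 1.13em
Step 1: 1.13 × 1.200 = 1.356
Step 2: 1.13 × 1.200² = 1.627
Step 3: 1.13 × 1.200³ = 1.953
Step 4: 1.13 × 1.200⁴ = 2.343

1.130em, 1.356em, 1.627em, 1.953em, 2.343em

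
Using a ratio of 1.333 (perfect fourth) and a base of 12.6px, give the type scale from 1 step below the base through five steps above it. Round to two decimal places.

9.45px, 12.60px, 16.80px, 22.39px, 29.84px, 39.78px, 53.03px

Step -1: 12.6 ÷ 1.333 = 9.45
Step 0: 12.6px
Step 1: 12.6 × 1.333 = 16.80
Step 2: 12.6 × 1.333² = 22.39
Step 3: 12.6 × 1.333³ = 29.84
Step 4: 12.6 × 1.333⁴ = 39.78
Step 5: 12.6 × 1.333⁵ = 53.03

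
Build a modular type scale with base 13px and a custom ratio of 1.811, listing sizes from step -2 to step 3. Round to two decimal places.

Step -2: 13.0 ÷ 1.811² = 3.96
Step -1: 13.0 ÷ 1.811 = 7.18
Step 0: 13px
Step 1: 13.0 × 1.811 = 23.54
Step 2: 13.0 × 1.811² = 42.64
Step 3: 13.0 × 1.811³ = 77.21

3.96px, 7.18px, 13.00px, 23.54px, 42.64px, 77.21px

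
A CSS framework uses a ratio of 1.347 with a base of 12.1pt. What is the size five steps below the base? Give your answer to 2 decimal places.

12.1 ÷ 1.347⁵ = 12.1 ÷ 4.43443 ≈ 2.73

2.73pt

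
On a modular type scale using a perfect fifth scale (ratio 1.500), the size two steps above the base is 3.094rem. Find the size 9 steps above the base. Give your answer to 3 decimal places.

52.864rem

3.094 × 1.500⁷ = 3.094 × 17.08594 ≈ 52.864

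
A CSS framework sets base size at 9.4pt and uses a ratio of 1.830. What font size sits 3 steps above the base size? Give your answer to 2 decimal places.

Every step multiplies by the scale ratio.
9.4 × 1.830³ = 9.4 × 6.12849 ≈ 57.61

57.61pt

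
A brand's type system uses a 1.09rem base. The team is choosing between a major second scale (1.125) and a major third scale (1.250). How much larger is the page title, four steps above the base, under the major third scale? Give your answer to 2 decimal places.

0.92rem

Major second: 1.09 × 1.125⁴ = 1.7460rem
Major third: 1.09 × 1.250⁴ = 2.6611rem
Difference: 2.6611 − 1.7460 = 0.9151rem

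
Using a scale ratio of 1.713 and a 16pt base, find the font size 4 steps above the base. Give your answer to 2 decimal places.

137.77pt

A modular type scale is a geometric sequence: sizeₙ = base × rⁿ.
16.0 × 1.713⁴ = 16.0 × 8.61052 ≈ 137.77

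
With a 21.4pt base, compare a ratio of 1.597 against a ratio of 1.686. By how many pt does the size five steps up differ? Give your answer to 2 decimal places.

69.24pt

At 1.597: 21.4 × 1.597⁵ = 222.2994pt
At 1.686: 21.4 × 1.686⁵ = 291.5423pt
Difference: 291.5423 − 222.2994 = 69.2429pt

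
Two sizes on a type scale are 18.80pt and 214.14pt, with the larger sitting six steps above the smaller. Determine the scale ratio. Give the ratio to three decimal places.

1.500

r⁶ = 214.14 / 18.80, so r = (214.14/18.80)^(1/6).
r = 11.3904^(1/6) ≈ 1.5000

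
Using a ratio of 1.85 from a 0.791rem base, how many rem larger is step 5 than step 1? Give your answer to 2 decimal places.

Step 1: 0.791 × 1.85 = 1.4634rem
Step 5: 0.791 × 1.85⁵ = 17.1410rem
Difference: 17.1410 − 1.4634 = 15.6776rem

15.68rem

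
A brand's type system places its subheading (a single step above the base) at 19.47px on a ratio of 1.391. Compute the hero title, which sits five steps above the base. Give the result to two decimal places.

72.89px

The gap is 5 − (1) = 4 steps, so the factor is 1.391^4.
19.47 × 1.391⁴ = 19.47 × 3.74376 ≈ 72.891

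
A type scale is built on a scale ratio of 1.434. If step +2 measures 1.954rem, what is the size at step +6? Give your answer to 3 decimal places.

8.263rem

1.954 × 1.434⁴ = 1.954 × 4.22860 ≈ 8.263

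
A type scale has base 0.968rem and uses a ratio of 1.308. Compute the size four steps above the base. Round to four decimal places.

2.8334rem

0.968 × 1.308⁴ = 0.968 × 2.92706 ≈ 2.8334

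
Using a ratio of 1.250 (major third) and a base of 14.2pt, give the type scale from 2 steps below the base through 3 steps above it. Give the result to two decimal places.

Step -2: 14.2 ÷ 1.250² = 9.09
Step -1: 14.2 ÷ 1.250 = 11.36
Step 0: 14.2pt
Step 1: 14.2 × 1.250 = 17.75
Step 2: 14.2 × 1.250² = 22.19
Step 3: 14.2 × 1.250³ = 27.73

9.09pt, 11.36pt, 14.20pt, 17.75pt, 22.19pt, 27.73pt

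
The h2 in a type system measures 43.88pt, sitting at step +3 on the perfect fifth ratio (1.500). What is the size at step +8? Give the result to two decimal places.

333.21pt

The gap is 8 − (3) = 5 steps, so the factor is 1.500^5.
43.88 × 1.500⁵ = 43.88 × 7.59375 ≈ 333.214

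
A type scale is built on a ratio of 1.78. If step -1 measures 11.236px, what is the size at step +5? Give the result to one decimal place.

357.4px

Moving from step -1 to step +5 is 6 steps up, so multiply by r⁶.
11.236 × 1.78⁶ = 11.236 × 31.80680 ≈ 357.381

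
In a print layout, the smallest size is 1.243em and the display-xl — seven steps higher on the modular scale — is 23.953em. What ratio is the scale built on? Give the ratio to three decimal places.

The ratio satisfies 1.243 × r⁷ = 23.953, so r = (23.953 / 1.243)^(1/7).
r = 19.2703^(1/7) ≈ 1.5260

1.526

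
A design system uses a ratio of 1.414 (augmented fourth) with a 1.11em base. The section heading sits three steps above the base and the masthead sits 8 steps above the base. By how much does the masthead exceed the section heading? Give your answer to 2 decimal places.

Step 3: 1.11 × 1.414³ = 3.1381em
Step 8: 1.11 × 1.414⁸ = 17.7386em
Difference: 17.7386 − 3.1381 = 14.6005em

14.60em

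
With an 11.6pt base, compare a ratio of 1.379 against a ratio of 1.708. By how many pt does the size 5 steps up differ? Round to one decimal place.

At 1.379: 11.6 × 1.379⁵ = 57.847pt
At 1.708: 11.6 × 1.708⁵ = 168.615pt
Difference: 168.615 − 57.847 = 110.768pt

110.8pt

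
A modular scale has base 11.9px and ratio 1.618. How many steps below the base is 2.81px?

3

1.618ⁿ = 11.9 / 2.81 = 4.2349
n = ln(4.2349) / ln(1.618) = 1.4434 / 0.4812 ≈ 3.00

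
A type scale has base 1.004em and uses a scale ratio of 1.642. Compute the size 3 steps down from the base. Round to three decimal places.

0.227em

1.004 ÷ 1.642³ = 1.004 ÷ 4.42710 ≈ 0.227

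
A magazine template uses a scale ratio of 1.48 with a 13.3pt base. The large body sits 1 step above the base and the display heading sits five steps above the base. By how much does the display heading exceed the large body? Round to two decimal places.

Step 1: 13.3 × 1.48 = 19.6840pt
Step 5: 13.3 × 1.48⁵ = 94.4409pt
Difference: 94.4409 − 19.6840 = 74.7569pt

74.76pt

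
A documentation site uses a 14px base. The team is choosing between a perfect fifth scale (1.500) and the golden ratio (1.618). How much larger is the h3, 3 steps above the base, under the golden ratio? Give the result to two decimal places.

12.05px

Perfect fifth: 14.0 × 1.500³ = 47.2500px
Golden ratio: 14.0 × 1.618³ = 59.3012px
Difference: 59.3012 − 47.2500 = 12.0512px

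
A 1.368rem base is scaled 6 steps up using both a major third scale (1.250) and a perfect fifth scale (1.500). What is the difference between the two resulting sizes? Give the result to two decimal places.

Major third: 1.368 × 1.250⁶ = 5.2185rem
Perfect fifth: 1.368 × 1.500⁶ = 15.5824rem
Difference: 15.5824 − 5.2185 = 10.3639rem

10.36rem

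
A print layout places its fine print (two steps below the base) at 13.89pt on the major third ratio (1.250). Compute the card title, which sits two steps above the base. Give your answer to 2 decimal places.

13.89 × 1.250⁴ = 13.89 × 2.44141 ≈ 33.911

33.91pt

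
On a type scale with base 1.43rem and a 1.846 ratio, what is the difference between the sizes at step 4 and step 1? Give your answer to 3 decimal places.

Step 1: 1.43 × 1.846 = 2.63978rem
Step 4: 1.43 × 1.846⁴ = 16.60592rem
Difference: 16.60592 − 2.63978 = 13.96614rem

13.966rem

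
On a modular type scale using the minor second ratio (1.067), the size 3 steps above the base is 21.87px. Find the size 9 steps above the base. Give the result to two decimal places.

The gap is 9 − (3) = 6 steps, so the factor is 1.067^6.
21.87 × 1.067⁶ = 21.87 × 1.47566 ≈ 32.273

32.27px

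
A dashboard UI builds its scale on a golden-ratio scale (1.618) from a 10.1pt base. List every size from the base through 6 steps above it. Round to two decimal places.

10.10pt, 16.34pt, 26.44pt, 42.78pt, 69.22pt, 112.00pt, 181.21pt

Step 0: 10.1pt
Step 1: 10.1 × 1.618 = 16.34
Step 2: 10.1 × 1.618² = 26.44
Step 3: 10.1 × 1.618³ = 42.78
Step 4: 10.1 × 1.618⁴ = 69.22
Step 5: 10.1 × 1.618⁵ = 112.00
Step 6: 10.1 × 1.618⁶ = 181.21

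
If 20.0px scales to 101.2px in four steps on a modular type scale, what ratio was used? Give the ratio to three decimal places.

1.500

r⁴ = 101.2 / 20.0, so r = (101.2/20.0)^(1/4).
r = 5.0600^(1/4) ≈ 1.4998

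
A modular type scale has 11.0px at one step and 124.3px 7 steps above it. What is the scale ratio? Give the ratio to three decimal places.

1.414

The ratio satisfies 11.0 × r⁷ = 124.3, so r = (124.3 / 11.0)^(1/7).
r = 11.3000^(1/7) ≈ 1.4140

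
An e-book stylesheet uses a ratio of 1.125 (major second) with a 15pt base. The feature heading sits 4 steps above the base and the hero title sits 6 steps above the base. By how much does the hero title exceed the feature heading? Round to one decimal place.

6.4pt

Step 4: 15.0 × 1.125⁴ = 24.027pt
Step 6: 15.0 × 1.125⁶ = 30.409pt
Difference: 30.409 − 24.027 = 6.382pt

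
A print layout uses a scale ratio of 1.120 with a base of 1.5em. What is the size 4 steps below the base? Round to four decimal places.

1.5 ÷ 1.120⁴ = 1.5 ÷ 1.57352 ≈ 0.9533

0.9533em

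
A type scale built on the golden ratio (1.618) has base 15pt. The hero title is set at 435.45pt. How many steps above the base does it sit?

1.618ⁿ = 435.45 / 15 = 29.0300
n = ln(29.0300) / ln(1.618) = 3.3683 / 0.4812 ≈ 7.00

7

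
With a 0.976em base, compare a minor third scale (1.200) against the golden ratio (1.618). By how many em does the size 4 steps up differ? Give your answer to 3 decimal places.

Minor third: 0.976 × 1.200⁴ = 2.02383em
Golden ratio: 0.976 × 1.618⁴ = 6.68904em
Difference: 6.68904 − 2.02383 = 4.66521em

4.665em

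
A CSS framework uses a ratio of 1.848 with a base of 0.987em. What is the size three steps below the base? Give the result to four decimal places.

0.1564em

Every step multiplies by the scale ratio.
0.987 ÷ 1.848³ = 0.987 ÷ 6.31111 ≈ 0.1564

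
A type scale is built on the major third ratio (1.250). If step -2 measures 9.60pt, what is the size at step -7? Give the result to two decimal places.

3.15pt

The gap is -7 − (-2) = -5 steps, so the factor is 1.250^-5.
9.60 ÷ 1.250⁵ = 9.60 ÷ 3.05176 ≈ 3.146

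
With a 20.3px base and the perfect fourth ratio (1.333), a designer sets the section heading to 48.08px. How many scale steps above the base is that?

1.333ⁿ = 48.08 / 20.3 = 2.3685
n = ln(2.3685) / ln(1.333) = 0.8622 / 0.2874 ≈ 3.00

3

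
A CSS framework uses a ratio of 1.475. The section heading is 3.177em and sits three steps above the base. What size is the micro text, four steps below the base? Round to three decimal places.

Moving from step +3 to step -4 is 7 steps down, so divide by r⁷.
3.177 ÷ 1.475⁷ = 3.177 ÷ 15.18952 ≈ 0.209

0.209em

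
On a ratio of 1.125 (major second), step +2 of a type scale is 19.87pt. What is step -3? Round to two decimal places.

19.87 ÷ 1.125⁵ = 19.87 ÷ 1.80203 ≈ 11.026

11.03pt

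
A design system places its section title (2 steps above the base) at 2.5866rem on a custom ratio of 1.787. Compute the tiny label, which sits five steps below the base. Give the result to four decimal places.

Moving from step +2 to step -5 is 7 steps down, so divide by r⁷.
2.5866 ÷ 1.787⁷ = 2.5866 ÷ 58.19315 ≈ 0.0444

0.0444rem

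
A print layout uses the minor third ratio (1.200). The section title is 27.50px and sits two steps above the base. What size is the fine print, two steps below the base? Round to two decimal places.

27.50 ÷ 1.200⁴ = 27.50 ÷ 2.07360 ≈ 13.262

13.26px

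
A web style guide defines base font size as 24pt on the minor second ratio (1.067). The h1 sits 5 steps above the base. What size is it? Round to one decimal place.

33.2pt

24.0 × 1.067⁵ = 24.0 × 1.38300 ≈ 33.19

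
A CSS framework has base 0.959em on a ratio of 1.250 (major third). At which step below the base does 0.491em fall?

1.250ⁿ = 0.959 / 0.491 = 1.9532
n = ln(1.9532) / ln(1.250) = 0.6694 / 0.2231 ≈ 3.00

3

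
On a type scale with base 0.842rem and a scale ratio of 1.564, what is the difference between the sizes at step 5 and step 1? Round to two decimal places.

Step 1: 0.842 × 1.564 = 1.3169rem
Step 5: 0.842 × 1.564⁵ = 7.8794rem
Difference: 7.8794 − 1.3169 = 6.5625rem

6.56rem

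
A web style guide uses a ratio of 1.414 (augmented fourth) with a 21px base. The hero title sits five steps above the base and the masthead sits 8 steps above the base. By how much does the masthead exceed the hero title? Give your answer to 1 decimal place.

Step 5: 21.0 × 1.414⁵ = 118.704px
Step 8: 21.0 × 1.414⁸ = 335.594px
Difference: 335.594 − 118.704 = 216.890px

216.9px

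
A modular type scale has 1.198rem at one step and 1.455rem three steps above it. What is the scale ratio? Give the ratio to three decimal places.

r³ = 1.455 / 1.198, so r = (1.455/1.198)^(1/3).
r = 1.2145^(1/3) ≈ 1.0669

1.067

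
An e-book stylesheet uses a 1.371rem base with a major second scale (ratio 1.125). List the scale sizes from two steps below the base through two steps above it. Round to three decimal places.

1.083rem, 1.219rem, 1.371rem, 1.542rem, 1.735rem

Step -2: 1.371 ÷ 1.125² = 1.083
Step -1: 1.371 ÷ 1.125 = 1.219
Step 0: 1.371rem
Step 1: 1.371 × 1.125 = 1.542
Step 2: 1.371 × 1.125² = 1.735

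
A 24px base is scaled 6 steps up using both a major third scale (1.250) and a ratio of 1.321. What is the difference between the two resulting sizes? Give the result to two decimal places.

35.98px

Major third: 24.0 × 1.250⁶ = 91.5527px
At 1.321: 24.0 × 1.321⁶ = 127.5346px
Difference: 127.5346 − 91.5527 = 35.9819px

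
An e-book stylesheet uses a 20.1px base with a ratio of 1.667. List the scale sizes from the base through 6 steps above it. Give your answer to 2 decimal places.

20.10px, 33.51px, 55.86px, 93.11px, 155.22px, 258.75px, 431.33px

Step 0: 20.1px
Step 1: 20.1 × 1.667 = 33.51
Step 2: 20.1 × 1.667² = 55.86
Step 3: 20.1 × 1.667³ = 93.11
Step 4: 20.1 × 1.667⁴ = 155.22
Step 5: 20.1 × 1.667⁵ = 258.75
Step 6: 20.1 × 1.667⁶ = 431.33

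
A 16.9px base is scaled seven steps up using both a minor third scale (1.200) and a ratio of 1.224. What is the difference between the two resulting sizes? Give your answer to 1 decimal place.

9.0px

Minor third: 16.9 × 1.200⁷ = 60.556px
At 1.224: 16.9 × 1.224⁷ = 69.560px
Difference: 69.560 − 60.556 = 9.004px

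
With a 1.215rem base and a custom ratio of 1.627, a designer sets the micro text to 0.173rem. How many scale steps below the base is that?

1.627ⁿ = 1.215 / 0.173 = 7.0231
n = ln(7.0231) / ln(1.627) = 1.9492 / 0.4867 ≈ 4.00

4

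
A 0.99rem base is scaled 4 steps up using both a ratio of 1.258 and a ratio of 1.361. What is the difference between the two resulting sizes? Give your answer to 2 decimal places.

At 1.258: 0.99 × 1.258⁴ = 2.4795rem
At 1.361: 0.99 × 1.361⁴ = 3.3968rem
Difference: 3.3968 − 2.4795 = 0.9173rem

0.92rem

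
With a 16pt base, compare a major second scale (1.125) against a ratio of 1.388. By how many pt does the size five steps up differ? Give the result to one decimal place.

Major second: 16.0 × 1.125⁵ = 28.833pt
At 1.388: 16.0 × 1.388⁵ = 82.427pt
Difference: 82.427 − 28.833 = 53.594pt

53.6pt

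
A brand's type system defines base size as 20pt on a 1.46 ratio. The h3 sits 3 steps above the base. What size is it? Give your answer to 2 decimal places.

20.0 × 1.46³ = 20.0 × 3.11214 ≈ 62.24

62.24pt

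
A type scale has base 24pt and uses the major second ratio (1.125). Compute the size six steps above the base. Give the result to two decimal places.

Every step multiplies by the scale ratio.
24.0 × 1.125⁶ = 24.0 × 2.02729 ≈ 48.65

48.65pt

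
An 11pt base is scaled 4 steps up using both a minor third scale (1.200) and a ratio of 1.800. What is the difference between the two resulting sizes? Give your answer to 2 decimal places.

Minor third: 11.0 × 1.200⁴ = 22.8096pt
At 1.800: 11.0 × 1.800⁴ = 115.4736pt
Difference: 115.4736 − 22.8096 = 92.6640pt

92.66pt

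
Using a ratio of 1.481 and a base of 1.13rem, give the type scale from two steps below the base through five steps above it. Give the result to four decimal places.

Step -2: 1.13 ÷ 1.481² = 0.5152
Step -1: 1.13 ÷ 1.481 = 0.7630
Step 0: 1.13rem
Step 1: 1.13 × 1.481 = 1.6735
Step 2: 1.13 × 1.481² = 2.4785
Step 3: 1.13 × 1.481³ = 3.6707
Step 4: 1.13 × 1.481⁴ = 5.4362
Step 5: 1.13 × 1.481⁵ = 8.0511

0.5152rem, 0.7630rem, 1.1300rem, 1.6735rem, 2.4785rem, 3.6707rem, 5.4362rem, 8.0511rem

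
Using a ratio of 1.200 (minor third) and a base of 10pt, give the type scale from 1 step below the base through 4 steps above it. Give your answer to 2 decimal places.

8.33pt, 10.00pt, 12.00pt, 14.40pt, 17.28pt, 20.74pt

Step -1: 10.0 ÷ 1.200 = 8.33
Step 0: 10pt
Step 1: 10.0 × 1.200 = 12.00
Step 2: 10.0 × 1.200² = 14.40
Step 3: 10.0 × 1.200³ = 17.28
Step 4: 10.0 × 1.200⁴ = 20.74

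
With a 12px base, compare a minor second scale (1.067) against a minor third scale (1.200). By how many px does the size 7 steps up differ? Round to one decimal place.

24.1px

Minor second: 12.0 × 1.067⁷ = 18.894px
Minor third: 12.0 × 1.200⁷ = 42.998px
Difference: 42.998 − 18.894 = 24.104px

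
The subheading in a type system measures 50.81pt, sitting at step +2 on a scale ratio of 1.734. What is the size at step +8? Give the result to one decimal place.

1381.2pt

The gap is 8 − (2) = 6 steps, so the factor is 1.734^6.
50.81 × 1.734⁶ = 50.81 × 27.18282 ≈ 1381.159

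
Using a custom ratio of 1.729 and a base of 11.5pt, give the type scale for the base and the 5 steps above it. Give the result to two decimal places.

Step 0: 11.5pt
Step 1: 11.5 × 1.729 = 19.88
Step 2: 11.5 × 1.729² = 34.38
Step 3: 11.5 × 1.729³ = 59.44
Step 4: 11.5 × 1.729⁴ = 102.77
Step 5: 11.5 × 1.729⁵ = 177.69

11.50pt, 19.88pt, 34.38pt, 59.44pt, 102.77pt, 177.69pt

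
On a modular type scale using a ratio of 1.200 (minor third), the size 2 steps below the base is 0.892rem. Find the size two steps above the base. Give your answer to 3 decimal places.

Moving from step -2 to step +2 is 4 steps up, so multiply by r⁴.
0.892 × 1.200⁴ = 0.892 × 2.07360 ≈ 1.850

1.850rem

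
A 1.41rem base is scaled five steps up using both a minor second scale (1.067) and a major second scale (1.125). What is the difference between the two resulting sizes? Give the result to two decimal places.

0.59rem

Minor second: 1.41 × 1.067⁵ = 1.9500rem
Major second: 1.41 × 1.125⁵ = 2.5409rem
Difference: 2.5409 − 1.9500 = 0.5909rem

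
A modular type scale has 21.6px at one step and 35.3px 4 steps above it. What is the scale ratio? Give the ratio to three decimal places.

1.131

The ratio satisfies 21.6 × r⁴ = 35.3, so r = (35.3 / 21.6)^(1/4).
r = 1.6343^(1/4) ≈ 1.1307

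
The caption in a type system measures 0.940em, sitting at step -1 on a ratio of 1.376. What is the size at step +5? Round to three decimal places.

6.380em

The gap is 5 − (-1) = 6 steps, so the factor is 1.376^6.
0.940 × 1.376⁶ = 0.940 × 6.78751 ≈ 6.380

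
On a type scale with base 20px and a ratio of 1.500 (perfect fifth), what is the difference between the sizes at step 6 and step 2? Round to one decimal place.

Step 2: 20.0 × 1.500² = 45.000px
Step 6: 20.0 × 1.500⁶ = 227.812px
Difference: 227.812 − 45.000 = 182.812px

182.8px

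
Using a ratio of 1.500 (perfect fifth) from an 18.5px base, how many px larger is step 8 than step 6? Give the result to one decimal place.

263.4px

Step 6: 18.5 × 1.500⁶ = 210.727px
Step 8: 18.5 × 1.500⁸ = 474.135px
Difference: 474.135 − 210.727 = 263.408px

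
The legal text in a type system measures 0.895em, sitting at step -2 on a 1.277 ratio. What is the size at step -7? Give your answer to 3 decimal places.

0.264em

0.895 ÷ 1.277⁵ = 0.895 ÷ 3.39590 ≈ 0.264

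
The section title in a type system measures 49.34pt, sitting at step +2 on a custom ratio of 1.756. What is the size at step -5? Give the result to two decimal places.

0.96pt

The gap is -5 − (2) = -7 steps, so the factor is 1.756^-7.
49.34 ÷ 1.756⁷ = 49.34 ÷ 51.48392 ≈ 0.958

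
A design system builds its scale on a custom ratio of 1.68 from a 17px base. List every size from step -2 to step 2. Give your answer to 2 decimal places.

Step -2: 17.0 ÷ 1.68² = 6.02
Step -1: 17.0 ÷ 1.68 = 10.12
Step 0: 17px
Step 1: 17.0 × 1.68 = 28.56
Step 2: 17.0 × 1.68² = 47.98

6.02px, 10.12px, 17.00px, 28.56px, 47.98px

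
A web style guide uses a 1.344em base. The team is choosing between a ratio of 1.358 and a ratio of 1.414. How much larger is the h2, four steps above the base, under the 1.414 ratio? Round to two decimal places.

At 1.358: 1.344 × 1.358⁴ = 4.5709em
At 1.414: 1.344 × 1.414⁴ = 5.3728em
Difference: 5.3728 − 4.5709 = 0.8019em

0.80em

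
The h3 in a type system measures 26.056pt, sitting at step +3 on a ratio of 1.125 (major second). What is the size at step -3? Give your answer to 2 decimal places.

12.85pt

The gap is -3 − (3) = -6 steps, so the factor is 1.125^-6.
26.056 ÷ 1.125⁶ = 26.056 ÷ 2.02729 ≈ 12.853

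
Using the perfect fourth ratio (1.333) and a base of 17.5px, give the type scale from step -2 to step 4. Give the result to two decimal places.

Step -2: 17.5 ÷ 1.333² = 9.85
Step -1: 17.5 ÷ 1.333 = 13.13
Step 0: 17.5px
Step 1: 17.5 × 1.333 = 23.33
Step 2: 17.5 × 1.333² = 31.10
Step 3: 17.5 × 1.333³ = 41.45
Step 4: 17.5 × 1.333⁴ = 55.25

9.85px, 13.13px, 17.50px, 23.33px, 31.10px, 41.45px, 55.25px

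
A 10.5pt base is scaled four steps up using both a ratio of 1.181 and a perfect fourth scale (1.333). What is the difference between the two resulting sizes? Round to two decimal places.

12.73pt

At 1.181: 10.5 × 1.181⁴ = 20.4263pt
Perfect fourth: 10.5 × 1.333⁴ = 33.1520pt
Difference: 33.1520 − 20.4263 = 12.7257pt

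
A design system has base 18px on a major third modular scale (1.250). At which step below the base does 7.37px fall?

4

1.250ⁿ = 18 / 7.37 = 2.4423
n = ln(2.4423) / ln(1.250) = 0.8930 / 0.2231 ≈ 4.00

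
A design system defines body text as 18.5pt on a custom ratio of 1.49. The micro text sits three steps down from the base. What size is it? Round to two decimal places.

5.59pt

A modular type scale is a geometric sequence: sizeₙ = base × rⁿ.
18.5 ÷ 1.49³ = 18.5 ÷ 3.30795 ≈ 5.59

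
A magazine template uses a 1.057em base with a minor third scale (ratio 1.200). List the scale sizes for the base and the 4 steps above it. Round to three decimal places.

1.057em, 1.268em, 1.522em, 1.826em, 2.192em

Step 0: 1.057em
Step 1: 1.057 × 1.200 = 1.268
Step 2: 1.057 × 1.200² = 1.522
Step 3: 1.057 × 1.200³ = 1.826
Step 4: 1.057 × 1.200⁴ = 2.192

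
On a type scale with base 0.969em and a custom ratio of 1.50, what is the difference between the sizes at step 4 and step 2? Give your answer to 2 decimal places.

2.73em

Step 2: 0.969 × 1.50² = 2.1803em
Step 4: 0.969 × 1.50⁴ = 4.9056em
Difference: 4.9056 − 2.1803 = 2.7253em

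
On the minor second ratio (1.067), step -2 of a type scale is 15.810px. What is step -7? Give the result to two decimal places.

11.43px

The gap is -7 − (-2) = -5 steps, so the factor is 1.067^-5.
15.810 ÷ 1.067⁵ = 15.810 ÷ 1.38300 ≈ 11.432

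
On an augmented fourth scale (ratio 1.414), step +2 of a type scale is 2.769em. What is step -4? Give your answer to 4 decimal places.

The gap is -4 − (2) = -6 steps, so the factor is 1.414^-6.
2.769 ÷ 1.414⁶ = 2.769 ÷ 7.99275 ≈ 0.3464

0.3464em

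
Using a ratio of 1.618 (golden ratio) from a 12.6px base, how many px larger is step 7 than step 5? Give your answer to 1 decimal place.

226.1px

Step 5: 12.6 × 1.618⁵ = 139.721px
Step 7: 12.6 × 1.618⁷ = 365.780px
Difference: 365.780 − 139.721 = 226.059px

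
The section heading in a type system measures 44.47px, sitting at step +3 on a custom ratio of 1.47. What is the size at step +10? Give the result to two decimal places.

659.61px

The gap is 10 − (3) = 7 steps, so the factor is 1.47^7.
44.47 × 1.47⁷ = 44.47 × 14.83274 ≈ 659.612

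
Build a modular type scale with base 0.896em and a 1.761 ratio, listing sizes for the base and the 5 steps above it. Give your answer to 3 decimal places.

Step 0: 0.896em
Step 1: 0.896 × 1.761 = 1.578
Step 2: 0.896 × 1.761² = 2.779
Step 3: 0.896 × 1.761³ = 4.893
Step 4: 0.896 × 1.761⁴ = 8.617
Step 5: 0.896 × 1.761⁵ = 15.174

0.896em, 1.578em, 2.779em, 4.893em, 8.617em, 15.174em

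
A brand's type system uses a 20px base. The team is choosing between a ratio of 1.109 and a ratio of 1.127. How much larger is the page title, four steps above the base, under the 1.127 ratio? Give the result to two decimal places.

At 1.109: 20.0 × 1.109⁴ = 30.2521px
At 1.127: 20.0 × 1.127⁴ = 32.2646px
Difference: 32.2646 − 30.2521 = 2.0125px

2.01px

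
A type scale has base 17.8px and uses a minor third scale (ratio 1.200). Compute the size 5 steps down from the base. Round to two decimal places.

7.15px

Every step multiplies by the scale ratio.
17.8 ÷ 1.200⁵ = 17.8 ÷ 2.48832 ≈ 7.15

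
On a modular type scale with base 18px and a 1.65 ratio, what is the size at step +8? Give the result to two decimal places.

988.88px

Each step on a modular scale multiplies by the ratio, so the size n steps from the base is base × ratioⁿ.
18.0 × 1.65⁸ = 18.0 × 54.93784 ≈ 988.88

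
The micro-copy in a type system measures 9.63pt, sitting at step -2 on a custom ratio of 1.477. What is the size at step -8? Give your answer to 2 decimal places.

0.93pt

Moving from step -2 to step -8 is 6 steps down, so divide by r⁶.
9.63 ÷ 1.477⁶ = 9.63 ÷ 10.38205 ≈ 0.928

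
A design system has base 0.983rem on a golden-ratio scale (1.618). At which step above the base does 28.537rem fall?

1.618ⁿ = 28.537 / 0.983 = 29.0305
n = ln(29.0305) / ln(1.618) = 3.3683 / 0.4812 ≈ 7.00

7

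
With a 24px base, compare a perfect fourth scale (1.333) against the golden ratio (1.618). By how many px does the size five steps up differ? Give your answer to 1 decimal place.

Perfect fourth: 24.0 × 1.333⁵ = 101.009px
Golden ratio: 24.0 × 1.618⁵ = 266.136px
Difference: 266.136 − 101.009 = 165.127px

165.1px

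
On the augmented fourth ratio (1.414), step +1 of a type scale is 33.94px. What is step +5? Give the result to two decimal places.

Moving from step +1 to step +5 is 4 steps up, so multiply by r⁴.
33.94 × 1.414⁴ = 33.94 × 3.99758 ≈ 135.678

135.68px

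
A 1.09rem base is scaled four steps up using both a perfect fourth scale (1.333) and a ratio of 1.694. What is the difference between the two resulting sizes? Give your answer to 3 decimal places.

Perfect fourth: 1.09 × 1.333⁴ = 3.44149rem
At 1.694: 1.09 × 1.694⁴ = 8.97594rem
Difference: 8.97594 − 3.44149 = 5.53445rem

5.534rem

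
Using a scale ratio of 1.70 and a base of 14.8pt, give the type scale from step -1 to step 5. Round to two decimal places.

8.71pt, 14.80pt, 25.16pt, 42.77pt, 72.71pt, 123.61pt, 210.14pt

Step -1: 14.8 ÷ 1.70 = 8.71
Step 0: 14.8pt
Step 1: 14.8 × 1.70 = 25.16
Step 2: 14.8 × 1.70² = 42.77
Step 3: 14.8 × 1.70³ = 72.71
Step 4: 14.8 × 1.70⁴ = 123.61
Step 5: 14.8 × 1.70⁵ = 210.14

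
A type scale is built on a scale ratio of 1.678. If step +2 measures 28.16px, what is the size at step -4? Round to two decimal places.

1.26px

28.16 ÷ 1.678⁶ = 28.16 ÷ 22.32296 ≈ 1.261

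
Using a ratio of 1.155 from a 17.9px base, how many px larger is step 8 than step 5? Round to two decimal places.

Step 5: 17.9 × 1.155⁵ = 36.7928px
Step 8: 17.9 × 1.155⁸ = 56.6903px
Difference: 56.6903 − 36.7928 = 19.8975px

19.90px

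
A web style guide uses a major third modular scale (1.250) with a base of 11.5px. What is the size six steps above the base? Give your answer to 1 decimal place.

43.9px

A modular type scale is a geometric sequence: sizeₙ = base × rⁿ.
11.5 × 1.250⁶ = 11.5 × 3.81470 ≈ 43.87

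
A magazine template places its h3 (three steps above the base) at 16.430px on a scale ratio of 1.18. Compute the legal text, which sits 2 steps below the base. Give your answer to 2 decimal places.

16.430 ÷ 1.18⁵ = 16.430 ÷ 2.28776 ≈ 7.182

7.18px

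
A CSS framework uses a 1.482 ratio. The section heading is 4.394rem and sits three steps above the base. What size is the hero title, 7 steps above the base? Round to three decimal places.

The gap is 7 − (3) = 4 steps, so the factor is 1.482^4.
4.394 × 1.482⁴ = 4.394 × 4.82384 ≈ 21.196

21.196rem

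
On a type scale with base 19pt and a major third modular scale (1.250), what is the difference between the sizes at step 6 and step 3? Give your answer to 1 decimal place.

Step 3: 19.0 × 1.250³ = 37.109pt
Step 6: 19.0 × 1.250⁶ = 72.479pt
Difference: 72.479 − 37.109 = 35.370pt

35.4pt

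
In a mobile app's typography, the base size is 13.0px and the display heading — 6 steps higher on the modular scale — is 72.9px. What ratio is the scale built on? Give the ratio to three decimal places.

1.333

The ratio satisfies 13.0 × r⁶ = 72.9, so r = (72.9 / 13.0)^(1/6).
r = 5.6077^(1/6) ≈ 1.3329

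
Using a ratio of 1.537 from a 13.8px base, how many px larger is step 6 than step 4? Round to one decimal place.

Step 4: 13.8 × 1.537⁴ = 77.015px
Step 6: 13.8 × 1.537⁶ = 181.938px
Difference: 181.938 − 77.015 = 104.923px

104.9px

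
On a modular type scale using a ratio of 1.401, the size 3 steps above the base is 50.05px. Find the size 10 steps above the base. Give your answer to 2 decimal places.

The gap is 10 − (3) = 7 steps, so the factor is 1.401^7.
50.05 × 1.401⁷ = 50.05 × 10.59417 ≈ 530.238

530.24px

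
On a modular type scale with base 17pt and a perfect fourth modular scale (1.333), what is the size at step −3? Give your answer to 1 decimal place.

17.0 ÷ 1.333³ = 17.0 ÷ 2.36859 ≈ 7.18

7.2pt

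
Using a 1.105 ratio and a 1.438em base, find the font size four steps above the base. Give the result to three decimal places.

2.144em

1.438 × 1.105⁴ = 1.438 × 1.49090 ≈ 2.144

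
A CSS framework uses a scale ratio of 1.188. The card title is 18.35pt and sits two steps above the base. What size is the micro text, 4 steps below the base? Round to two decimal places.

6.53pt

Moving from step +2 to step -4 is 6 steps down, so divide by r⁶.
18.35 ÷ 1.188⁶ = 18.35 ÷ 2.81124 ≈ 6.527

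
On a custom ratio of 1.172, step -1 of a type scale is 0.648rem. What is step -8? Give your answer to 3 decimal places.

0.213rem

0.648 ÷ 1.172⁷ = 0.648 ÷ 3.03734 ≈ 0.213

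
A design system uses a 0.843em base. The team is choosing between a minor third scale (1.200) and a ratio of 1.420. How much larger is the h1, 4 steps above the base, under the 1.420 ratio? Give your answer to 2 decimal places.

Minor third: 0.843 × 1.200⁴ = 1.7480em
At 1.420: 0.843 × 1.420⁴ = 3.4275em
Difference: 3.4275 − 1.7480 = 1.6795em

1.68em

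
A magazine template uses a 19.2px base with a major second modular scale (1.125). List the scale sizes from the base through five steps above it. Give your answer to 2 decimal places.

Step 0: 19.2px
Step 1: 19.2 × 1.125 = 21.60
Step 2: 19.2 × 1.125² = 24.30
Step 3: 19.2 × 1.125³ = 27.34
Step 4: 19.2 × 1.125⁴ = 30.75
Step 5: 19.2 × 1.125⁵ = 34.60

19.20px, 21.60px, 24.30px, 27.34px, 30.75px, 34.60px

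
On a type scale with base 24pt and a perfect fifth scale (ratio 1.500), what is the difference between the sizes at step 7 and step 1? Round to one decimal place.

374.1pt

Step 1: 24.0 × 1.500 = 36.000pt
Step 7: 24.0 × 1.500⁷ = 410.062pt
Difference: 410.062 − 36.000 = 374.062pt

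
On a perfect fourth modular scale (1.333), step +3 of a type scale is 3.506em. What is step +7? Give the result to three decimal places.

11.070em

3.506 × 1.333⁴ = 3.506 × 3.15733 ≈ 11.070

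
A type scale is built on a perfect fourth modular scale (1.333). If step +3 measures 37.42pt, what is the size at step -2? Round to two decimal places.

37.42 ÷ 1.333⁵ = 37.42 ÷ 4.20873 ≈ 8.891

8.89pt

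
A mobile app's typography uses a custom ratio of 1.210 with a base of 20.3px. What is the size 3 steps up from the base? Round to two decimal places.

35.96px

20.3 × 1.210³ = 20.3 × 1.77156 ≈ 35.96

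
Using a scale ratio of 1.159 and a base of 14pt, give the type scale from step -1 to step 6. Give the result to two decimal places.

12.08pt, 14.00pt, 16.23pt, 18.81pt, 21.80pt, 25.26pt, 29.28pt, 33.93pt

Step -1: 14.0 ÷ 1.159 = 12.08
Step 0: 14pt
Step 1: 14.0 × 1.159 = 16.23
Step 2: 14.0 × 1.159² = 18.81
Step 3: 14.0 × 1.159³ = 21.80
Step 4: 14.0 × 1.159⁴ = 25.26
Step 5: 14.0 × 1.159⁵ = 29.28
Step 6: 14.0 × 1.159⁶ = 33.93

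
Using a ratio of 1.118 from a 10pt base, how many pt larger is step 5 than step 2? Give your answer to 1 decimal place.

Step 2: 10.0 × 1.118² = 12.499pt
Step 5: 10.0 × 1.118⁵ = 17.467pt
Difference: 17.467 − 12.499 = 4.968pt

5.0pt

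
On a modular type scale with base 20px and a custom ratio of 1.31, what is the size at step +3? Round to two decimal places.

A modular type scale is a geometric sequence: sizeₙ = base × rⁿ.
20.0 × 1.31³ = 20.0 × 2.24809 ≈ 44.96

44.96px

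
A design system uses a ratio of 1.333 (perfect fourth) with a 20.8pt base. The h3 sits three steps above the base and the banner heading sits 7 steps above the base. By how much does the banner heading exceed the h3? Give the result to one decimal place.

106.3pt

Step 3: 20.8 × 1.333³ = 49.267pt
Step 7: 20.8 × 1.333⁷ = 155.552pt
Difference: 155.552 − 49.267 = 106.285pt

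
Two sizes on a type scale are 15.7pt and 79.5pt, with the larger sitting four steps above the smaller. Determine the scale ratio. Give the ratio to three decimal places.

1.500

The ratio satisfies 15.7 × r⁴ = 79.5, so r = (79.5 / 15.7)^(1/4).
r = 5.0637^(1/4) ≈ 1.5001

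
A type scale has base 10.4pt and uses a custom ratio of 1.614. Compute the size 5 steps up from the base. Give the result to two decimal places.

10.4 × 1.614⁵ = 10.4 × 10.95261 ≈ 113.91

113.91pt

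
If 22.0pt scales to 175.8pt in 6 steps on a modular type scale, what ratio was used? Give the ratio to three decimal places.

1.414

The ratio satisfies 22.0 × r⁶ = 175.8, so r = (175.8 / 22.0)^(1/6).
r = 7.9909^(1/6) ≈ 1.4139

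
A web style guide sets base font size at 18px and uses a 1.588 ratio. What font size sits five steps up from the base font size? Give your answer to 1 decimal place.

18.0 × 1.588⁵ = 18.0 × 10.09840 ≈ 181.77

181.8px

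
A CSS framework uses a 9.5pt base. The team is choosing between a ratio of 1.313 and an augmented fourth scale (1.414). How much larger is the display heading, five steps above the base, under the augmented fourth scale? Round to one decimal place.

At 1.313: 9.5 × 1.313⁵ = 37.072pt
Augmented fourth: 9.5 × 1.414⁵ = 53.700pt
Difference: 53.700 − 37.072 = 16.628pt

16.6pt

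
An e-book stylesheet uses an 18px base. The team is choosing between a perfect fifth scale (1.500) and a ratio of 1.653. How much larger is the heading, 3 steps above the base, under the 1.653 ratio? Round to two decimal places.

20.55px

Perfect fifth: 18.0 × 1.500³ = 60.7500px
At 1.653: 18.0 × 1.653³ = 81.3001px
Difference: 81.3001 − 60.7500 = 20.5501px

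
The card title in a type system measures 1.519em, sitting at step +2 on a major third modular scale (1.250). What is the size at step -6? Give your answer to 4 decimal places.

0.2548em

1.519 ÷ 1.250⁸ = 1.519 ÷ 5.96046 ≈ 0.2548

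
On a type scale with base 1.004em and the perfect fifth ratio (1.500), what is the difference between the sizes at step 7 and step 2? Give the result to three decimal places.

Step 2: 1.004 × 1.500² = 2.25900em
Step 7: 1.004 × 1.500⁷ = 17.15428em
Difference: 17.15428 − 2.25900 = 14.89528em

14.895em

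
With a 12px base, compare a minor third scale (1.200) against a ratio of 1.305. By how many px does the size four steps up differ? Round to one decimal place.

Minor third: 12.0 × 1.200⁴ = 24.883px
At 1.305: 12.0 × 1.305⁴ = 34.804px
Difference: 34.804 − 24.883 = 9.921px

9.9px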